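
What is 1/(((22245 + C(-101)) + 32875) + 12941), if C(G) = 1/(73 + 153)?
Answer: 226/15381787 ≈ 1.4693e-5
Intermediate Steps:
C(G) = 1/226
1/(((22245 + C(-101)) + 32875) + 12941) = 1/(((22245 + 1/226) + 32875) + 12941) = 1/((5027371/226 + 32875) + 12941) = 1/(12457121/226 + 12941) = 1/(15381787/226) = 226/15381787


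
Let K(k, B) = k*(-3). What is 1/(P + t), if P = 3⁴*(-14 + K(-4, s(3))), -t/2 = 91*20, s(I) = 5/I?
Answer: -1/3802 ≈ -0.00026302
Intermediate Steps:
K(k, B) = -3*k
t = -3640 (t = -182*20 = -2*1820 = -3640)
P = -162 (P = 3⁴*(-14 - 3*(-4)) = 81*(-14 + 12) = 81*(-2) = -162)
1/(P + t) = 1/(-162 - 3640) = 1/(-3802) = -1/3802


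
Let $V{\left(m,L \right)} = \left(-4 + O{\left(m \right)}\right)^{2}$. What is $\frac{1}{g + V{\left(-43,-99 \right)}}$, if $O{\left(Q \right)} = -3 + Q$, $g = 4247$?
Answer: $\frac{1}{6747} \approx 0.00014821$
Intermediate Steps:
$V{\left(m,L \right)} = \left(-7 + m\right)^{2}$ ($V{\left(m,L \right)} = \left(-4 + \left(-3 + m\right)\right)^{2} = \left(-7 + m\right)^{2}$)
$\frac{1}{g + V{\left(-43,-99 \right)}} = \frac{1}{4247 + \left(-7 - 43\right)^{2}} = \frac{1}{4247 + \left(-50\right)^{2}} = \frac{1}{4247 + 2500} = \frac{1}{6747}$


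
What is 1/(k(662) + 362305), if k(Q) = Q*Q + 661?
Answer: 1/801210 ≈ 1.2481e-6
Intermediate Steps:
k(Q) = 661 + Q² (k(Q) = Q² + 661 = 661 + Q²)
1/(k(662) + 362305) = 1/((661 + 662²) + 362305) = 1/((661 + 438244) + 362305) = 1/(438905 + 362305) = 1/801210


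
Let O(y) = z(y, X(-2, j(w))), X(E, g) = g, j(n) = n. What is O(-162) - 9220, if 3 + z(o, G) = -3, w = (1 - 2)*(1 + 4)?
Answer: -9226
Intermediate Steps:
w = -5 (w = -1*5 = -5)
z(o, G) = -6 (z(o, G) = -3 - 3 = -6)
O(y) = -6
O(-162) - 9220 = -6 - 9220 = -9226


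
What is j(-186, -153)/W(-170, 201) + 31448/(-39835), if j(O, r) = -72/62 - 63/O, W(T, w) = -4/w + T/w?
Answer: 742877/4620860 ≈ 0.16077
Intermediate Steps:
j(O, r) = -36/31 - 63/O (j(O, r) = -72*1/62 - 63/O = -36/31 - 63/O)
j(-186, -153)/W(-170, 201) + 31448/(-39835) = (-36/31 - 63/(-186))/(((-4 - 170)/201)) + 31448/(-39835) = (-36/31 - 63*(-1/186))/(((1/201)*(-174))) + 31448*(-1/39835) = (-36/31 + 21/62)/(-58/67) - 31448/39835 = -51/62*(-67/58) - 31448/39835 = 3417/3596 - 31448/39835 = 742877/4620860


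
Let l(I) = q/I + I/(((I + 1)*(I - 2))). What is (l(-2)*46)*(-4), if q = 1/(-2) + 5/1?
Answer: 506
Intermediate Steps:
q = 9/2 (q = 1*(-½) + 5*1 = -½ + 5 = 9/2 ≈ 4.5000)
l(I) = 9/(2*I) + I/((1 + I)*(-2 + I)) (l(I) = 9/(2*I) + I/(((I + 1)*(I - 2))) = 9/(2*I) + I/(((1 + I)*(-2 + I))) = 9/(2*I) + I*(1/((1 + I)*(-2 + I))) = 9/(2*I) + I/((1 + I)*(-2 + I)))
(l(-2)*46)*(-4) = (((½)*(18 - 11*(-2)² + 9*(-2))/(-2*(2 - 2 - 1*(-2)²)))*46)*(-4) = (((½)*(-½)*(18 - 11*4 - 18)/(2 - 2 - 1*4))*46)*(-4) = (((½)*(-½)*(18 - 44 - 18)/(2 - 2 - 4))*46)*(-4) = (((½)*(-½)*(-44)/(-4))*46)*(-4) = (((½)*(-½)*(-¼)*(-44))*46)*(-4) = -11/4*46*(-4) = -253/2*(-4) = 506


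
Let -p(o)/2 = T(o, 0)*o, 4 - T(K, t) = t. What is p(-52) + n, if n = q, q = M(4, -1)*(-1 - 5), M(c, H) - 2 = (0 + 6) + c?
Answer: 344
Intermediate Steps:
M(c, H) = 8 + c (M(c, H) = 2 + ((0 + 6) + c) = 2 + (6 + c) = 8 + c)
T(K, t) = 4 - t
q = -72 (q = (8 + 4)*(-1 - 5) = 12*(-6) = -72)
n = -72
p(o) = -8*o (p(o) = -2*(4 - 1*0)*o = -2*(4 + 0)*o = -8*o)
p(-52) + n = -8*(-52) - 72 = 416 - 72 = 344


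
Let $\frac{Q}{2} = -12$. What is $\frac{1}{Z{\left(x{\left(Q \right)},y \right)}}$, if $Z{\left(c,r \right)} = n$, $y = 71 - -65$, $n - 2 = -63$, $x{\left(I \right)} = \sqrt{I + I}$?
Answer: $- \frac{1}{61} \approx -0.016393$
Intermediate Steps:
$Q = -24$ ($Q = 2 \left(-12\right) = -24$)
$x{\left(I \right)} = \sqrt{2} \sqrt{I}$ ($x{\left(I \right)} = \sqrt{2 I} = \sqrt{2} \sqrt{I}$)
$n = -61$ ($n = 2 - 63 = -61$)
$y = 136$ ($y = 71 + 65 = 136$)
$Z{\left(c,r \right)} = -61$
$\frac{1}{Z{\left(x{\left(Q \right)},y \right)}} = \frac{1}{-61} = - \frac{1}{61}$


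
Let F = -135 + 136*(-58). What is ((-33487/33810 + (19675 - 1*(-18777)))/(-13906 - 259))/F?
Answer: 1300028633/3842364328950 ≈ 0.00033834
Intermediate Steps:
F = -8023 (F = -135 - 7888 = -8023)
((-33487/33810 + (19675 - 1*(-18777)))/(-13906 - 259))/F = ((-33487/33810 + (19675 - 1*(-18777)))/(-13906 - 259))/(-8023) = ((-33487*1/33810 + (19675 + 18777))/(-14165))*(-1/8023) = ((-33487/33810 + 38452)*(-1/14165))*(-1/8023) = ((1300028633/33810)*(-1/14165))*(-1/8023) = -1300028633/478918650*(-1/8023) = 1300028633/3842364328950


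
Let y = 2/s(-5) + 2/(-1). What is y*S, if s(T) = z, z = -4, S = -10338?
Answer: 25845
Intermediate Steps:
s(T) = -4
y = -5/2 (y = 2/(-4) + 2/(-1) = 2*(-¼) + 2*(-1) = -½ - 2 = -5/2 ≈ -2.5000)
y*S = -5/2*(-10338) = 25845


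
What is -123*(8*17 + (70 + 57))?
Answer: -32349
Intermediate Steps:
-123*(8*17 + (70 + 57)) = -123*(136 + 127) = -123*263 = -32349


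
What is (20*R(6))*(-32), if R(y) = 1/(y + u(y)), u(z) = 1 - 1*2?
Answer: -128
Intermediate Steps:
u(z) = -1 (u(z) = 1 - 2 = -1)
R(y) = 1/(-1 + y) (R(y) = 1/(y - 1) = 1/(-1 + y))
(20*R(6))*(-32) = (20/(-1 + 6))*(-32) = (20/5)*(-32) = (20*(⅕))*(-32) = 4*(-32) = -128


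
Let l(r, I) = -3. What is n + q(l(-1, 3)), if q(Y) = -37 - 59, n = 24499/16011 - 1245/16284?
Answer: -8216803961/86907708 ≈ -94.546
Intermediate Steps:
n = 126336007/86907708 (n = 24499*(1/16011) - 1245*1/16284 = 24499/16011 - 415/5428 = 126336007/86907708 ≈ 1.4537)
q(Y) = -96
n + q(l(-1, 3)) = 126336007/86907708 - 96 = -8216803961/86907708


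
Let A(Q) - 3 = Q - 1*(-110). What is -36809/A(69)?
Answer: -36809/182 ≈ -202.25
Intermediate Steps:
A(Q) = 113 + Q (A(Q) = 3 + (Q - 1*(-110)) = 3 + (Q + 110) = 3 + (110 + Q) = 113 + Q)
-36809/A(69) = -36809/(113 + 69) = -36809/182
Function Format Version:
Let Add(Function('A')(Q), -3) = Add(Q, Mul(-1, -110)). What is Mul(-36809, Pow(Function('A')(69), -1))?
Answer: Rational(-36809, 182) ≈ -202.25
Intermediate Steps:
Function('A')(Q) = Add(113, Q) (Function('A')(Q) = Add(3, Add(Q, Mul(-1, -110))) = Add(3, Add(Q, 110)) = Add(3, Add(110, Q)) = Add(113, Q))
Mul(-36809, Pow(Function('A')(69), -1)) = Mul(-36809, Pow(Add(113, 69), -1)) = Mul(-36809, Pow(182, -1)) = Mul(-36809, Rational(1, 182)) = Rational(-36809, 182)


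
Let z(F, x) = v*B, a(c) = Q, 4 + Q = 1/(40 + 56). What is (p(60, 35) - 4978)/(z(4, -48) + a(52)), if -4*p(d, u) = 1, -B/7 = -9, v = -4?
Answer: 477912/24575 ≈ 19.447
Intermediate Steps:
B = 63 (B = -7*(-9) = 63)
p(d, u) = -1/4 (p(d, u) = -1/4*1 = -1/4)
Q = -383/96 (Q = -4 + 1/(40 + 56) = -4 + 1/96 = -383/96 ≈ -3.9896)
a(c) = -383/96
z(F, x) = -252 (z(F, x) = -4*63 = -252)
(p(60, 35) - 4978)/(z(4, -48) + a(52)) = (-1/4 - 4978)/(-252 - 383/96) = -19913/(4*(-24575/96)) = -19913/4*(-96/24575) = 477912/24575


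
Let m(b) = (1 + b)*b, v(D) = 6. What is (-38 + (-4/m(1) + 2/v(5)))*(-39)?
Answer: 1547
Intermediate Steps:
m(b) = b*(1 + b)
(-38 + (-4/m(1) + 2/v(5)))*(-39) = (-38 + (-4/(1 + 1) + 2/6))*(-39) = (-38 + (-4/(1*2) + 2*(1/6)))*(-39) = (-38 + (-4/2 + 1/3))*(-39) = (-38 + (-4*1/2 + 1/3))*(-39) = (-38 + (-2 + 1/3))*(-39) = (-38 - 5/3)*(-39) = -119/3*(-39) = 1547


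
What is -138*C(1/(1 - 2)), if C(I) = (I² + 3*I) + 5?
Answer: -414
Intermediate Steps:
C(I) = 5 + I² + 3*I
-138*C(1/(1 - 2)) = -138*(5 + (1/(1 - 2))² + 3/(1 - 2)) = -138*(5 + (1/(-1))² + 3/(-1)) = -138*(5 + (-1)² + 3*(-1)) = -138*(5 + 1 - 3) = -138*3 = -414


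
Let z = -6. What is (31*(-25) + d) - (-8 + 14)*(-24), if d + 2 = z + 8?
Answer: -631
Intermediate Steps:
d = 0 (d = -2 + (-6 + 8) = -2 + 2 = 0)
(31*(-25) + d) - (-8 + 14)*(-24) = (31*(-25) + 0) - (-8 + 14)*(-24) = (-775 + 0) - 6*(-24) = -775 - 1*(-144) = -775 + 144 = -631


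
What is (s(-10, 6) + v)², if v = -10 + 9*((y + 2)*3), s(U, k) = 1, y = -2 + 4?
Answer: 9801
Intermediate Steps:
y = 2
v = 98 (v = -10 + 9*((2 + 2)*3) = -10 + 9*(4*3) = -10 + 9*12 = -10 + 108 = 98)
(s(-10, 6) + v)² = (1 + 98)² = 99² = 9801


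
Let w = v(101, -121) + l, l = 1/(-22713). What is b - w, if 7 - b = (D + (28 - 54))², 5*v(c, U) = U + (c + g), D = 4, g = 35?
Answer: -10902239/22713 ≈ -480.00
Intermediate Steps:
l = -1/22713 ≈ -4.4028e-5
v(c, U) = 7 + U/5 + c/5 (v(c, U) = (U + (c + 35))/5 = (U + (35 + c))/5 = (35 + U + c)/5 = 7 + U/5 + c/5)
w = 68138/22713 (w = (7 + (⅕)*(-121) + (⅕)*101) - 1/22713 = (7 - 121/5 + 101/5) - 1/22713 = 3 - 1/22713 = 68138/22713 ≈ 3.0000)
b = -477 (b = 7 - (4 + (28 - 54))² = 7 - (4 - 26)² = 7 - 1*(-22)² = 7 - 1*484 = 7 - 484 = -477)
b - w = -477 - 1*68138/22713 = -477 - 68138/22713 = -10902239/22713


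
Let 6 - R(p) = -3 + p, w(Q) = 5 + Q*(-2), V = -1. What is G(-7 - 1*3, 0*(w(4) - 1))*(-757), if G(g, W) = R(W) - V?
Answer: -7570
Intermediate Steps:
w(Q) = 5 - 2*Q
R(p) = 9 - p (R(p) = 6 - (-3 + p) = 6 + (3 - p) = 9 - p)
G(g, W) = 10 - W (G(g, W) = (9 - W) - 1*(-1) = (9 - W) + 1 = 10 - W)
G(-7 - 1*3, 0*(w(4) - 1))*(-757) = (10 - 0*((5 - 2*4) - 1))*(-757) = (10 - 0*((5 - 8) - 1))*(-757) = (10 - 0*(-3 - 1))*(-757) = (10 - 0*(-4))*(-757) = (10 - 1*0)*(-757) = (10 + 0)*(-757) = 10*(-757) = -7570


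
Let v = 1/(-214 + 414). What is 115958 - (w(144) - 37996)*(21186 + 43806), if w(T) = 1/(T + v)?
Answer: 71125553865590/28801 ≈ 2.4696e+9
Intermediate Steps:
v = 1/200 ≈ 0.0050000
w(T) = 1/(1/200 + T) (w(T) = 1/(T + 1/200) = 1/(1/200 + T))
115958 - (w(144) - 37996)*(21186 + 43806) = 115958 - (200/(1 + 200*144) - 37996)*(21186 + 43806) = 115958 - (200/(1 + 28800) - 37996)*64992 = 115958 - (200/28801 - 37996)*64992 = 115958 - (-1094322596)*64992/28801 = 115958 - 1*(-71122214159232/28801) = 115958 + 71122214159232/28801 = 71125553865590/28801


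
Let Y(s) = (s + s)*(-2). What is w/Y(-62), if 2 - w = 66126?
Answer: -16531/62 ≈ -266.63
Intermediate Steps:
w = -66124 (w = 2 - 1*66126 = 2 - 66126 = -66124)
Y(s) = -4*s (Y(s) = (2*s)*(-2) = -4*s)
w/Y(-62) = -66124/((-4*(-62))) = -66124/248 = -66124*1/248 = -16531/62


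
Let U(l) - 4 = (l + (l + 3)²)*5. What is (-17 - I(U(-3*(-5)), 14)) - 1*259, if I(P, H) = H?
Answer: -290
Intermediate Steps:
U(l) = 4 + 5*l + 5*(3 + l)² (U(l) = 4 + (l + (l + 3)²)*5 = 4 + (l + (3 + l)²)*5 = 4 + (5*l + 5*(3 + l)²) = 4 + 5*l + 5*(3 + l)²)
(-17 - I(U(-3*(-5)), 14)) - 1*259 = (-17 - 1*14) - 1*259 = (-17 - 14) - 259 = -31 - 259 = -290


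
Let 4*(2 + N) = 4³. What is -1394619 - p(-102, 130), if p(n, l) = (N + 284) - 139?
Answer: -1394778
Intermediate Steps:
N = 14 (N = -2 + (¼)*4³ = -2 + (¼)*64 = -2 + 16 = 14)
p(n, l) = 159 (p(n, l) = (14 + 284) - 139 = 298 - 139 = 159)
-1394619 - p(-102, 130) = -1394619 - 1*159 = -1394619 - 159 = -1394778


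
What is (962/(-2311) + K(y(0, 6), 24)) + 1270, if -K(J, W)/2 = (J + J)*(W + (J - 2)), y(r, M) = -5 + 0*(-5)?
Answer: 3719748/2311 ≈ 1609.6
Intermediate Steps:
y(r, M) = -5 (y(r, M) = -5 + 0 = -5)
K(J, W) = -4*J*(-2 + J + W) (K(J, W) = -2*(J + J)*(W + (J - 2)) = -2*2*J*(W + (-2 + J)) = -2*2*J*(-2 + J + W) = -4*J*(-2 + J + W))
(962/(-2311) + K(y(0, 6), 24)) + 1270 = (962/(-2311) + 4*(-5)*(2 - 1*(-5) - 1*24)) + 1270 = (962*(-1/2311) + 4*(-5)*(2 + 5 - 24)) + 1270 = (-962/2311 + 4*(-5)*(-17)) + 1270 = (-962/2311 + 340) + 1270 = 784778/2311 + 1270 = 3719748/2311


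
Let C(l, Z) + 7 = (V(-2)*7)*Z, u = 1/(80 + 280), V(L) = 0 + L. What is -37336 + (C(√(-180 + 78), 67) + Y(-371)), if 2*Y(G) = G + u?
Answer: -27695879/720 ≈ -38467.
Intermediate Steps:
V(L) = L
u = 1/360 ≈ 0.0027778
Y(G) = 1/720 + G/2 (Y(G) = (G + 1/360)/2 = (1/360 + G)/2 = 1/720 + G/2)
C(l, Z) = -7 - 14*Z (C(l, Z) = -7 + (-2*7)*Z = -7 - 14*Z)
-37336 + (C(√(-180 + 78), 67) + Y(-371)) = -37336 + ((-7 - 14*67) + (1/720 + (½)*(-371))) = -37336 + ((-7 - 938) + (1/720 - 371/2)) = -37336 + (-945 - 133559/720) = -37336 - 813959/720 = -27695879/720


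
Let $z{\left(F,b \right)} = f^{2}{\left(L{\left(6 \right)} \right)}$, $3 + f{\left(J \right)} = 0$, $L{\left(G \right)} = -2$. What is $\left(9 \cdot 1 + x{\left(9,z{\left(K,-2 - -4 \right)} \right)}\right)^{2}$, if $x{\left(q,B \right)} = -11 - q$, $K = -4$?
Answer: $121$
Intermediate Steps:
$f{\left(J \right)} = -3$ ($f{\left(J \right)} = -3 + 0 = -3$)
$z{\left(F,b \right)} = 9$ ($z{\left(F,b \right)} = \left(-3\right)^{2} = 9$)
$\left(9 \cdot 1 + x{\left(9,z{\left(K,-2 - -4 \right)} \right)}\right)^{2} = \left(9 \cdot 1 - 20\right)^{2} = \left(9 - 20\right)^{2} = \left(-11\right)^{2} = 121$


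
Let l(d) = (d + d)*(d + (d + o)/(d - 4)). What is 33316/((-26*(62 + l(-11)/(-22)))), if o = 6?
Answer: -24987/1001 ≈ -24.962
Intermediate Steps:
l(d) = 2*d*(d + (6 + d)/(-4 + d)) (l(d) = (d + d)*(d + (d + 6)/(d - 4)) = (2*d)*(d + (6 + d)/(-4 + d)) = 2*d*(d + (6 + d)/(-4 + d)))
33316/((-26*(62 + l(-11)/(-22)))) = 33316/((-26*(62 + (2*(-11)*(6 + (-11)**2 - 3*(-11))/(-4 - 11))/(-22)))) = 33316/((-26*(62 + (2*(-11)*(6 + 121 + 33)/(-15))*(-1/22)))) = 33316/((-26*(62 + (2*(-11)*(-1/15)*160)*(-1/22)))) = 33316/((-26*(62 + (704/3)*(-1/22)))) = 33316/((-26*(62 - 32/3))) = 33316/((-26*154/3)) = 33316/(-4004/3) = 33316*(-3/4004) = -24987/1001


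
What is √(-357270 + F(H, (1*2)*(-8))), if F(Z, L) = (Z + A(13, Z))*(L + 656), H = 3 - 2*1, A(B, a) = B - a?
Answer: 5*I*√13958 ≈ 590.72*I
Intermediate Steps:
H = 1 (H = 3 - 2 = 1)
F(Z, L) = 8528 + 13*L (F(Z, L) = (Z + (13 - Z))*(L + 656) = 13*(656 + L) = 8528 + 13*L)
√(-357270 + F(H, (1*2)*(-8))) = √(-357270 + (8528 + 13*((1*2)*(-8)))) = √(-357270 + (8528 + 13*(2*(-8)))) = √(-357270 + (8528 + 13*(-16))) = √(-357270 + (8528 - 208)) = √(-357270 + 8320) = √(-348950) = 5*I*√13958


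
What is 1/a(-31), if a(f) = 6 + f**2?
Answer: 1/967 ≈ 0.0010341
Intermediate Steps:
1/a(-31) = 1/(6 + (-31)**2) = 1/(6 + 961) = 1/967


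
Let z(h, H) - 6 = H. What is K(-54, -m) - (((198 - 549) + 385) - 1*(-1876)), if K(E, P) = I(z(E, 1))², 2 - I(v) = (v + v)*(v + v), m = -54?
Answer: 35726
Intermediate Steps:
z(h, H) = 6 + H
I(v) = 2 - 4*v² (I(v) = 2 - (v + v)*(v + v) = 2 - 2*v*2*v = 2 - 4*v²)
K(E, P) = 37636 (K(E, P) = (2 - 4*(6 + 1)²)² = (2 - 4*7²)² = (2 - 4*49)² = (2 - 196)² = (-194)² = 37636)
K(-54, -m) - (((198 - 549) + 385) - 1*(-1876)) = 37636 - (((198 - 549) + 385) - 1*(-1876)) = 37636 - ((-351 + 385) + 1876) = 37636 - (34 + 1876) = 37636 - 1*1910 = 37636 - 1910 = 35726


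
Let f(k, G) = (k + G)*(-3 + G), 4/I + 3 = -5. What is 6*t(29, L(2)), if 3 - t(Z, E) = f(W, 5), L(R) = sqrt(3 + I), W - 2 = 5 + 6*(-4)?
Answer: 162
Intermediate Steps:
W = -17 (W = 2 + (5 + 6*(-4)) = 2 + (5 - 24) = 2 - 19 = -17)
I = -1/2 (I = 4/(-3 - 5) = 4/(-8) = 4*(-1/8) = -1/2 ≈ -0.50000)
f(k, G) = (-3 + G)*(G + k) (f(k, G) = (G + k)*(-3 + G) = (-3 + G)*(G + k))
L(R) = sqrt(10)/2 (L(R) = sqrt(3 - 1/2) = sqrt(5/2) = sqrt(10)/2)
t(Z, E) = 27 (t(Z, E) = 3 - (5**2 - 3*5 - 3*(-17) + 5*(-17)) = 3 - (25 - 15 + 51 - 85) = 3 - 1*(-24) = 3 + 24 = 27)
6*t(29, L(2)) = 6*27 = 162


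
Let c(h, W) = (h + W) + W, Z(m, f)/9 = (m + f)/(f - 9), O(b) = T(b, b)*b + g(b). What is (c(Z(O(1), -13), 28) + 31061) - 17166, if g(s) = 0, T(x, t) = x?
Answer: 153515/11 ≈ 13956.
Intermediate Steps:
O(b) = b² (O(b) = b*b + 0 = b² + 0 = b²)
Z(m, f) = 9*(f + m)/(-9 + f) (Z(m, f) = 9*((m + f)/(f - 9)) = 9*((f + m)/(-9 + f)) = 9*(f + m)/(-9 + f))
c(h, W) = h + 2*W (c(h, W) = (W + h) + W = h + 2*W)
(c(Z(O(1), -13), 28) + 31061) - 17166 = ((9*(-13 + 1²)/(-9 - 13) + 2*28) + 31061) - 17166 = ((9*(-13 + 1)/(-22) + 56) + 31061) - 17166 = ((9*(-1/22)*(-12) + 56) + 31061) - 17166 = ((54/11 + 56) + 31061) - 17166 = (670/11 + 31061) - 17166 = 342341/11 - 17166 = 153515/11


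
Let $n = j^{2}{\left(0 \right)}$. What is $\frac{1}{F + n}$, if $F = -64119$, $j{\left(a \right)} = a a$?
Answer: $- \frac{1}{64119} \approx -1.5596 \cdot 10^{-5}$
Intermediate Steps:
$j{\left(a \right)} = a^{2}$
$n = 0$ ($n = \left(0^{2}\right)^{2} = 0^{2} = 0$)
$\frac{1}{F + n} = \frac{1}{-64119 + 0} = \frac{1}{-64119} = - \frac{1}{64119}$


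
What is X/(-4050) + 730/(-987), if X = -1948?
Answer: -172304/666225 ≈ -0.25863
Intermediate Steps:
X/(-4050) + 730/(-987) = -1948/(-4050) + 730/(-987) = -1948*(-1/4050) + 730*(-1/987) = 974/2025 - 730/987 = -172304/666225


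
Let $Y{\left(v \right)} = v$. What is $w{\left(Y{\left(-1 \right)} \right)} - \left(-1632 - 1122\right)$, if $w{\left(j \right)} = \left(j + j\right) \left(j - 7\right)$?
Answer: $2770$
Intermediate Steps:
$w{\left(j \right)} = 2 j \left(-7 + j\right)$
$w{\left(Y{\left(-1 \right)} \right)} - \left(-1632 - 1122\right) = 2 \left(-1\right) \left(-7 - 1\right) - \left(-1632 - 1122\right) = 2 \left(-1\right) \left(-8\right) - \left(-1632 - 1122\right) = 16 - -2754 = 16 + 2754 = 2770$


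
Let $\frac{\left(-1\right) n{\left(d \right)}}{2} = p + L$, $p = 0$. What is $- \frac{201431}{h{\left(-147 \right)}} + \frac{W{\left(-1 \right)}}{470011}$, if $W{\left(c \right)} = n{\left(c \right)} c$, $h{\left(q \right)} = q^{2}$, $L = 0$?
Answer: $- \frac{201431}{21609} \approx -9.3216$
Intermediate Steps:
$n{\left(d \right)} = 0$ ($n{\left(d \right)} = - 2 \left(0 + 0\right) = \left(-2\right) 0 = 0$)
$W{\left(c \right)} = 0$ ($W{\left(c \right)} = 0 c = 0$)
$- \frac{201431}{h{\left(-147 \right)}} + \frac{W{\left(-1 \right)}}{470011} = - \frac{201431}{\left(-147\right)^{2}} + \frac{0}{470011} = - \frac{201431}{21609} + 0 \cdot \frac{1}{470011} = \left(-201431\right) \frac{1}{21609} + 0 = - \frac{201431}{21609} + 0 = - \frac{201431}{21609}$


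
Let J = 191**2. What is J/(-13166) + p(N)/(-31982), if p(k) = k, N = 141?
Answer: -292147937/105268753 ≈ -2.7753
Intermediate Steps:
J = 36481
J/(-13166) + p(N)/(-31982) = 36481/(-13166) + 141/(-31982) = 36481*(-1/13166) + 141*(-1/31982) = -36481/13166 - 141/31982 = -292147937/105268753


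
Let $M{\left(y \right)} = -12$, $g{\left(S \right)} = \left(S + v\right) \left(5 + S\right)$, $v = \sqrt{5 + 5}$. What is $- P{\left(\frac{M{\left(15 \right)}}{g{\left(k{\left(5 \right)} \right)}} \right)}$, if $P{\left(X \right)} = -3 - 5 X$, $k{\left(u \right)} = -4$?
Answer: $43 + 10 \sqrt{10} \approx 74.623$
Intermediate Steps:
$v = \sqrt{10} \approx 3.1623$
$g{\left(S \right)} = \left(5 + S\right) \left(S + \sqrt{10}\right)$ ($g{\left(S \right)} = \left(S + \sqrt{10}\right) \left(5 + S\right) = \left(5 + S\right) \left(S + \sqrt{10}\right)$)
$- P{\left(\frac{M{\left(15 \right)}}{g{\left(k{\left(5 \right)} \right)}} \right)} = - (-3 - 5 \left(- \frac{12}{\left(-4\right)^{2} + 5 \left(-4\right) + 5 \sqrt{10} - 4 \sqrt{10}}\right)) = - (-3 - 5 \left(- \frac{12}{16 - 20 + 5 \sqrt{10} - 4 \sqrt{10}}\right)) = - (-3 - 5 \left(- \frac{12}{-4 + \sqrt{10}}\right)) = - (-3 + \frac{60}{-4 + \sqrt{10}}) = 3 - \frac{60}{-4 + \sqrt{10}}$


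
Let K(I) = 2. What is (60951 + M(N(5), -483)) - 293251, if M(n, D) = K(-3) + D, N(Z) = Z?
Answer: -232781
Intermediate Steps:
M(n, D) = 2 + D
(60951 + M(N(5), -483)) - 293251 = (60951 + (2 - 483)) - 293251 = (60951 - 481) - 293251 = 60470 - 293251 = -232781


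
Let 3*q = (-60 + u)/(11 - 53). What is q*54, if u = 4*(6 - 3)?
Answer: 144/7 ≈ 20.571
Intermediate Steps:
u = 12 (u = 4*3 = 12)
q = 8/21 (q = ((-60 + 12)/(11 - 53))/3 = (-48/(-42))/3 = (-48*(-1/42))/3 = (⅓)*(8/7) = 8/21 ≈ 0.38095)
q*54 = (8/21)*54 = 144/7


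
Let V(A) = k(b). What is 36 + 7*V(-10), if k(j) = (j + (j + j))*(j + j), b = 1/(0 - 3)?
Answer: 122/3 ≈ 40.667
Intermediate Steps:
b = -⅓ (b = 1/(-3) = -⅓ ≈ -0.33333)
k(j) = 6*j² (k(j) = (j + 2*j)*(2*j) = (3*j)*(2*j) = 6*j²)
V(A) = ⅔ (V(A) = 6*(-⅓)² = 6*(⅑) = ⅔)
36 + 7*V(-10) = 36 + 7*(⅔) = 36 + 14/3 = 122/3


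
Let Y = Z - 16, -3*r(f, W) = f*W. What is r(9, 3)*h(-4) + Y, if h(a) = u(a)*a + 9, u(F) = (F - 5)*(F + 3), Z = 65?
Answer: 292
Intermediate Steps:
u(F) = (-5 + F)*(3 + F)
r(f, W) = -W*f/3 (r(f, W) = -f*W/3 = -W*f/3)
h(a) = 9 + a*(-15 + a**2 - 2*a) (h(a) = (-15 + a**2 - 2*a)*a + 9 = a*(-15 + a**2 - 2*a) + 9 = 9 + a*(-15 + a**2 - 2*a))
Y = 49 (Y = 65 - 16 = 49)
r(9, 3)*h(-4) + Y = (-1/3*3*9)*(9 - 1*(-4)*(15 - 1*(-4)**2 + 2*(-4))) + 49 = -9*(9 - 1*(-4)*(15 - 1*16 - 8)) + 49 = -9*(9 - 1*(-4)*(15 - 16 - 8)) + 49 = -9*(9 - 1*(-4)*(-9)) + 49 = -9*(9 - 36) + 49 = -9*(-27) + 49 = 243 + 49 = 292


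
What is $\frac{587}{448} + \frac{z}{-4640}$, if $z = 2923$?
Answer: $\frac{44193}{64960} \approx 0.68031$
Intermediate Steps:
$\frac{587}{448} + \frac{z}{-4640} = \frac{587}{448} + \frac{2923}{-4640} = 587 \cdot \frac{1}{448} + 2923 \left(- \frac{1}{4640}\right) = \frac{587}{448} - \frac{2923}{4640} = \frac{44193}{64960}$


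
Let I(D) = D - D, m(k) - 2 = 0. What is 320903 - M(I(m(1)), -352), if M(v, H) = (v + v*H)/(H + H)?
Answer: 320903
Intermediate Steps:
m(k) = 2 (m(k) = 2 + 0 = 2)
I(D) = 0
M(v, H) = (v + H*v)/(2*H) (M(v, H) = (v + H*v)/((2*H)) = (v + H*v)*(1/(2*H)) = (v + H*v)/(2*H))
320903 - M(I(m(1)), -352) = 320903 - 0*(1 - 352)/(2*(-352)) = 320903 - 0*(-1)*(-351)/(2*352) = 320903 - 1*0 = 320903 + 0 = 320903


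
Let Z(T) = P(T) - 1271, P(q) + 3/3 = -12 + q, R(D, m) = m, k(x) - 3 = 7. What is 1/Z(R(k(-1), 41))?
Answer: -1/1243 ≈ -0.00080451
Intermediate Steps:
k(x) = 10 (k(x) = 3 + 7 = 10)
P(q) = -13 + q (P(q) = -1 + (-12 + q) = -13 + q)
Z(T) = -1284 + T (Z(T) = (-13 + T) - 1271 = -1284 + T)
1/Z(R(k(-1), 41)) = 1/(-1284 + 41) = 1/(-1243) = -1/1243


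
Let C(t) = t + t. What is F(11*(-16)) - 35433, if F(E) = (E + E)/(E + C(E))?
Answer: -106297/3 ≈ -35432.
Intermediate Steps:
C(t) = 2*t
F(E) = 2/3 (F(E) = (E + E)/(E + 2*E) = (2*E)/((3*E)) = (2*E)*(1/(3*E)) = 2/3)
F(11*(-16)) - 35433 = 2/3 - 35433 = -106297/3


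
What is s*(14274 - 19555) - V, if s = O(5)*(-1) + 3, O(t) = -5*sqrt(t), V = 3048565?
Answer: -3064408 - 26405*sqrt(5) ≈ -3.1235e+6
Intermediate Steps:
s = 3 + 5*sqrt(5) (s = -5*sqrt(5)*(-1) + 3 = 5*sqrt(5) + 3 = 3 + 5*sqrt(5) ≈ 14.180)
s*(14274 - 19555) - V = (3 + 5*sqrt(5))*(14274 - 19555) - 1*3048565 = (3 + 5*sqrt(5))*(-5281) - 3048565 = (-15843 - 26405*sqrt(5)) - 3048565 = -3064408 - 26405*sqrt(5)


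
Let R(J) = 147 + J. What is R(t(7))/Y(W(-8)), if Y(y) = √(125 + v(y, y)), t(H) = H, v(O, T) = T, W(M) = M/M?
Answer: 11*√14/3 ≈ 13.719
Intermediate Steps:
W(M) = 1
Y(y) = √(125 + y)
R(t(7))/Y(W(-8)) = (147 + 7)/(√(125 + 1)) = 154/(√126) = 154/((3*√14)) = 154*(√14/42) = 11*√14/3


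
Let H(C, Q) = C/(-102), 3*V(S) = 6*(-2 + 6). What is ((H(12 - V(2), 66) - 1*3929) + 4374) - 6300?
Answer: -298607/51 ≈ -5855.0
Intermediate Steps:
V(S) = 8 (V(S) = (6*(-2 + 6))/3 = (6*4)/3 = (⅓)*24 = 8)
H(C, Q) = -C/102 (H(C, Q) = C*(-1/102) = -C/102)
((H(12 - V(2), 66) - 1*3929) + 4374) - 6300 = ((-(12 - 1*8)/102 - 1*3929) + 4374) - 6300 = ((-(12 - 8)/102 - 3929) + 4374) - 6300 = ((-1/102*4 - 3929) + 4374) - 6300 = ((-2/51 - 3929) + 4374) - 6300 = (-200381/51 + 4374) - 6300 = 22693/51 - 6300 = -298607/51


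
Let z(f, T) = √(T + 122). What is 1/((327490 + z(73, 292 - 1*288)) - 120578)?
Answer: 103456/21406287809 - 3*√14/42812575618 ≈ 4.8327e-6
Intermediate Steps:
z(f, T) = √(122 + T)
1/((327490 + z(73, 292 - 1*288)) - 120578) = 1/((327490 + √(122 + (292 - 1*288))) - 120578) = 1/((327490 + √(122 + (292 - 288))) - 120578) = 1/((327490 + √(122 + 4)) - 120578) = 1/((327490 + √126) - 120578) = 1/((327490 + 3*√14) - 120578) = 1/(206912 + 3*√14)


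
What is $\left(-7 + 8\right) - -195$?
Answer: $196$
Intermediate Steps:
$\left(-7 + 8\right) - -195 = 1 + 195 = 196$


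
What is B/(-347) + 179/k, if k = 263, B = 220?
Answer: 4253/91261 ≈ 0.046603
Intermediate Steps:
B/(-347) + 179/k = 220/(-347) + 179/263 = 220*(-1/347) + 179*(1/263) = -220/347 + 179/263 = 4253/91261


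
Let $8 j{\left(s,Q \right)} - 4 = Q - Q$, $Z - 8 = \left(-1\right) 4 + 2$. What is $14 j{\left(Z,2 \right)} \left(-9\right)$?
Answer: $-63$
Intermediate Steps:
$Z = 6$ ($Z = 8 + \left(\left(-1\right) 4 + 2\right) = 8 + \left(-4 + 2\right) = 8 - 2 = 6$)
$j{\left(s,Q \right)} = \frac{1}{2}$ ($j{\left(s,Q \right)} = \frac{1}{2} + \frac{Q - Q}{8} = \frac{1}{2} + \frac{1}{8} \cdot 0 = \frac{1}{2} + 0 = \frac{1}{2}$)
$14 j{\left(Z,2 \right)} \left(-9\right) = 14 \cdot \frac{1}{2} \left(-9\right) = 7 \left(-9\right) = -63$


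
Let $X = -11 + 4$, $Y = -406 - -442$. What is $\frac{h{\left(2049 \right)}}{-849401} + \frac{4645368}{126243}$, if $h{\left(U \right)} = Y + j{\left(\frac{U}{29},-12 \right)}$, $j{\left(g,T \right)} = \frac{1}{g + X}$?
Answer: $\frac{4788890138913}{130143522418} \approx 36.797$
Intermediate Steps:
$Y = 36$ ($Y = -406 + 442 = 36$)
$X = -7$
$j{\left(g,T \right)} = \frac{1}{-7 + g}$ ($j{\left(g,T \right)} = \frac{1}{g - 7} = \frac{1}{-7 + g}$)
$h{\left(U \right)} = 36 + \frac{1}{-7 + \frac{U}{29}}$
$\frac{h{\left(2049 \right)}}{-849401} + \frac{4645368}{126243} = \frac{\frac{1}{-203 + 2049} \left(-7279 + 36 \cdot 2049\right)}{-849401} + \frac{4645368}{126243} = \frac{-7279 + 73764}{1846} \left(- \frac{1}{849401}\right) + 4645368 \cdot \frac{1}{126243} = \frac{1}{1846} \cdot 66485 \left(- \frac{1}{849401}\right) + \frac{39704}{1079} = \frac{66485}{1846} \left(- \frac{1}{849401}\right) + \frac{39704}{1079} = - \frac{66485}{1567994246} + \frac{39704}{1079} = \frac{4788890138913}{130143522418}$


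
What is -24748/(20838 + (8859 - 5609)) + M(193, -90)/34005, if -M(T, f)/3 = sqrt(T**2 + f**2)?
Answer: -6187/6022 - sqrt(45349)/11335 ≈ -1.0462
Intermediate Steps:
M(T, f) = -3*sqrt(T**2 + f**2)
-24748/(20838 + (8859 - 5609)) + M(193, -90)/34005 = -24748/(20838 + (8859 - 5609)) - 3*sqrt(193**2 + (-90)**2)/34005 = -24748/(20838 + 3250) - 3*sqrt(37249 + 8100)*(1/34005) = -24748/24088 - 3*sqrt(45349)*(1/34005) = -24748*1/24088 - sqrt(45349)/11335 = -6187/6022 - sqrt(45349)/11335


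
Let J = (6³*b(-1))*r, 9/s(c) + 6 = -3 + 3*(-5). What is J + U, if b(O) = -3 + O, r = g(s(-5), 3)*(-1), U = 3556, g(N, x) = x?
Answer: 6148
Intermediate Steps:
s(c) = -3/8 (s(c) = 9/(-6 + (-3 + 3*(-5))) = 9/(-6 + (-3 - 15)) = 9/(-6 - 18) = 9/(-24) = 9*(-1/24) = -3/8)
r = -3 (r = 3*(-1) = -3)
J = 2592 (J = (6³*(-3 - 1))*(-3) = (216*(-4))*(-3) = -864*(-3) = 2592)
J + U = 2592 + 3556 = 6148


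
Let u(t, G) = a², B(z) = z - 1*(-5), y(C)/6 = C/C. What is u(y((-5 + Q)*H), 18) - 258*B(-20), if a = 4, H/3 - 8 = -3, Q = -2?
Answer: 3886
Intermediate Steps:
H = 15 (H = 24 + 3*(-3) = 24 - 9 = 15)
y(C) = 6 (y(C) = 6*(C/C) = 6*1 = 6)
B(z) = 5 + z (B(z) = z + 5 = 5 + z)
u(t, G) = 16 (u(t, G) = 4² = 16)
u(y((-5 + Q)*H), 18) - 258*B(-20) = 16 - 258*(5 - 20) = 16 - 258*(-15) = 16 + 3870 = 3886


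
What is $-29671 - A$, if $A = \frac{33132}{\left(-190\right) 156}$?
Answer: $- \frac{73284609}{2470} \approx -29670.0$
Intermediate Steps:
$A = - \frac{2761}{2470}$ ($A = \frac{33132}{-29640} = 33132 \left(- \frac{1}{29640}\right) = - \frac{2761}{2470} \approx -1.1178$)
$-29671 - A = -29671 - - \frac{2761}{2470} = -29671 + \frac{2761}{2470} = - \frac{73284609}{2470}$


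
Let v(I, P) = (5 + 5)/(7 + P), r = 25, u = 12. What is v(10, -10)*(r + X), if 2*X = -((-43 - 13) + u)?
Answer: -470/3 ≈ -156.67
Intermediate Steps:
X = 22 (X = (-((-43 - 13) + 12))/2 = (-(-56 + 12))/2 = (-1*(-44))/2 = (½)*44 = 22)
v(I, P) = 10/(7 + P)
v(10, -10)*(r + X) = (10/(7 - 10))*(25 + 22) = (10/(-3))*47 = (10*(-⅓))*47 = -10/3*47 = -470/3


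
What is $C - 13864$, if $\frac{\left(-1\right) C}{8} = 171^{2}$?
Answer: $-247792$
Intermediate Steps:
$C = -233928$ ($C = - 8 \cdot 171^{2} = \left(-8\right) 29241 = -233928$)
$C - 13864 = -233928 - 13864 = -247792$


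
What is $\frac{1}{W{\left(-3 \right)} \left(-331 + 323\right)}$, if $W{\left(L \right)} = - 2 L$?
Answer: $- \frac{1}{48} \approx -0.020833$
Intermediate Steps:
$\frac{1}{W{\left(-3 \right)} \left(-331 + 323\right)} = \frac{1}{\left(-2\right) \left(-3\right) \left(-331 + 323\right)} = \frac{1}{6 \left(-8\right)} = \frac{1}{6} \left(- \frac{1}{8}\right) = - \frac{1}{48}$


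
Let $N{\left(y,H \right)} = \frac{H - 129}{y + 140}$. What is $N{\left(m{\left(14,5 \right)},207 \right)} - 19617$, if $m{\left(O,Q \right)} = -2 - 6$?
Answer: $- \frac{431561}{22} \approx -19616.0$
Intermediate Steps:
$m{\left(O,Q \right)} = -8$
$N{\left(y,H \right)} = \frac{-129 + H}{140 + y}$
$N{\left(m{\left(14,5 \right)},207 \right)} - 19617 = \frac{-129 + 207}{140 - 8} - 19617 = \frac{1}{132} \cdot 78 - 19617 = \frac{13}{22} - 19617 = - \frac{431561}{22}$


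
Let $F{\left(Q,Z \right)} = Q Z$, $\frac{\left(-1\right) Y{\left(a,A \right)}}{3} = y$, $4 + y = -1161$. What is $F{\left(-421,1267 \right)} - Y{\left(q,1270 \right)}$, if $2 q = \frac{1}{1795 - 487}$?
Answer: $-536902$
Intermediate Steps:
$q = \frac{1}{2616}$ ($q = \frac{1}{2 \left(1795 - 487\right)} = \frac{1}{2 \cdot 1308} = \frac{1}{2} \cdot \frac{1}{1308} = \frac{1}{2616} \approx 0.00038226$)
$y = -1165$ ($y = -4 - 1161 = -1165$)
$Y{\left(a,A \right)} = 3495$ ($Y{\left(a,A \right)} = \left(-3\right) \left(-1165\right) = 3495$)
$F{\left(-421,1267 \right)} - Y{\left(q,1270 \right)} = \left(-421\right) 1267 - 3495 = -533407 - 3495 = -536902$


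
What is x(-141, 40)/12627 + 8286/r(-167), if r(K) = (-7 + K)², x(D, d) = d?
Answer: 5879909/21238614 ≈ 0.27685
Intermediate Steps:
x(-141, 40)/12627 + 8286/r(-167) = 40/12627 + 8286/((-7 - 167)²) = 40*(1/12627) + 8286/((-174)²) = 40/12627 + 8286/30276 = 40/12627 + 8286*(1/30276) = 40/12627 + 1381/5046 = 5879909/21238614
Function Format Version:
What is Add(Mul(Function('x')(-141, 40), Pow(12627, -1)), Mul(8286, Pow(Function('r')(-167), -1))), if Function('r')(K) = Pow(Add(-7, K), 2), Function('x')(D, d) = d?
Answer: Rational(5879909, 21238614) ≈ 0.27685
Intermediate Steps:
Add(Mul(Function('x')(-141, 40), Pow(12627, -1)), Mul(8286, Pow(Function('r')(-167), -1))) = Add(Mul(40, Pow(12627, -1)), Mul(8286, Pow(Pow(Add(-7, -167), 2), -1))) = Add(Mul(40, Rational(1, 12627)), Mul(8286, Pow(Pow(-174, 2), -1))) = Add(Rational(40, 12627), Mul(8286, Pow(30276, -1))) = Add(Rational(40, 12627), Mul(8286, Rational(1, 30276))) = Add(Rational(40, 12627), Rational(1381, 5046)) = Rational(5879909, 21238614)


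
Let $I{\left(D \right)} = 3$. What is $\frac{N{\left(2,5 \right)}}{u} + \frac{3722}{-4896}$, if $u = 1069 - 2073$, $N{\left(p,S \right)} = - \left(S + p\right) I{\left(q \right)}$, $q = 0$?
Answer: $- \frac{454259}{614448} \approx -0.7393$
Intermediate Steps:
$N{\left(p,S \right)} = - 3 S - 3 p$ ($N{\left(p,S \right)} = - \left(S + p\right) 3 = - (3 S + 3 p) = - 3 S - 3 p$)
$u = -1004$ ($u = 1069 - 2073 = -1004$)
$\frac{N{\left(2,5 \right)}}{u} + \frac{3722}{-4896} = \frac{\left(-3\right) 5 - 6}{-1004} + \frac{3722}{-4896} = \left(-15 - 6\right) \left(- \frac{1}{1004}\right) + 3722 \left(- \frac{1}{4896}\right) = \left(-21\right) \left(- \frac{1}{1004}\right) - \frac{1861}{2448} = \frac{21}{1004} - \frac{1861}{2448} = - \frac{454259}{614448}$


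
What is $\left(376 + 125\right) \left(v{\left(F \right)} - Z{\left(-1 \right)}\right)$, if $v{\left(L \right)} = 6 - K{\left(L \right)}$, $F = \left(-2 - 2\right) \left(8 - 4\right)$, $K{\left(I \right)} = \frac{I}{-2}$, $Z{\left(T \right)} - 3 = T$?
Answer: $-2004$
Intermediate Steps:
$Z{\left(T \right)} = 3 + T$
$K{\left(I \right)} = - \frac{I}{2}$ ($K{\left(I \right)} = I \left(- \frac{1}{2}\right) = - \frac{I}{2}$)
$F = -16$ ($F = \left(-4\right) 4 = -16$)
$v{\left(L \right)} = 6 + \frac{L}{2}$ ($v{\left(L \right)} = 6 - - \frac{L}{2} = 6 + \frac{L}{2}$)
$\left(376 + 125\right) \left(v{\left(F \right)} - Z{\left(-1 \right)}\right) = \left(376 + 125\right) \left(\left(6 + \frac{1}{2} \left(-16\right)\right) - \left(3 - 1\right)\right) = 501 \left(\left(6 - 8\right) - 2\right) = 501 \left(-2 - 2\right) = 501 \left(-4\right) = -2004$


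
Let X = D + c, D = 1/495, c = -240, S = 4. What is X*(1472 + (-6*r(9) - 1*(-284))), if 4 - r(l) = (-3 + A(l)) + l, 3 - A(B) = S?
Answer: -209323838/495 ≈ -4.2288e+5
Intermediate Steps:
A(B) = -1 (A(B) = 3 - 1*4 = 3 - 4 = -1)
D = 1/495 ≈ 0.0020202
r(l) = 8 - l (r(l) = 4 - ((-3 - 1) + l) = 4 - (-4 + l) = 4 + (4 - l) = 8 - l)
X = -118799/495 (X = 1/495 - 240 = -118799/495 ≈ -240.00)
X*(1472 + (-6*r(9) - 1*(-284))) = -118799*(1472 + (-6*(8 - 1*9) - 1*(-284)))/495 = -118799*(1472 + (-6*(8 - 9) + 284))/495 = -118799*(1472 + (-6*(-1) + 284))/495 = -118799*(1472 + (6 + 284))/495 = -118799*(1472 + 290)/495 = -118799/495*1762 = -209323838/495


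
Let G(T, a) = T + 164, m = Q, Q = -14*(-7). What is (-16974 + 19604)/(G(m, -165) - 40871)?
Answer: -2630/40609 ≈ -0.064764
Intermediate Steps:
Q = 98
m = 98
G(T, a) = 164 + T
(-16974 + 19604)/(G(m, -165) - 40871) = (-16974 + 19604)/((164 + 98) - 40871) = 2630/(262 - 40871) = 2630/(-40609) = 2630*(-1/40609) = -2630/40609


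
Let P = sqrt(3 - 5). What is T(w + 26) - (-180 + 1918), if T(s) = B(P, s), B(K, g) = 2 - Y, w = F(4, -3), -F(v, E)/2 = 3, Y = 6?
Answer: -1742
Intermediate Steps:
F(v, E) = -6 (F(v, E) = -2*3 = -6)
w = -6
P = I*sqrt(2) (P = sqrt(-2) = I*sqrt(2) ≈ 1.4142*I)
B(K, g) = -4 (B(K, g) = 2 - 1*6 = 2 - 6 = -4)
T(s) = -4
T(w + 26) - (-180 + 1918) = -4 - (-180 + 1918) = -4 - 1*1738 = -4 - 1738 = -1742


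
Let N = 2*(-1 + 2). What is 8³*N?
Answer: 1024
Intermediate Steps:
N = 2 (N = 2*1 = 2)
8³*N = 8³*2 = 512*2 = 1024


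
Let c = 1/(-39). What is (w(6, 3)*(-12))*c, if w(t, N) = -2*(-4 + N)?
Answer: 8/13 ≈ 0.61539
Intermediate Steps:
w(t, N) = 8 - 2*N
c = -1/39 ≈ -0.025641
(w(6, 3)*(-12))*c = ((8 - 2*3)*(-12))*(-1/39) = ((8 - 6)*(-12))*(-1/39) = (2*(-12))*(-1/39) = -24*(-1/39) = 8/13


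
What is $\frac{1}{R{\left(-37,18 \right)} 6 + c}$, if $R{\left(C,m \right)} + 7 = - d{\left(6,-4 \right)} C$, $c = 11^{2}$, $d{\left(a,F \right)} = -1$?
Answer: $- \frac{1}{143} \approx -0.006993$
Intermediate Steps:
$c = 121$
$R{\left(C,m \right)} = -7 + C$ ($R{\left(C,m \right)} = -7 + \left(-1\right) \left(-1\right) C = -7 + 1 C = -7 + C$)
$\frac{1}{R{\left(-37,18 \right)} 6 + c} = \frac{1}{\left(-7 - 37\right) 6 + 121} = \frac{1}{\left(-44\right) 6 + 121} = \frac{1}{-264 + 121} = \frac{1}{-143} = - \frac{1}{143}$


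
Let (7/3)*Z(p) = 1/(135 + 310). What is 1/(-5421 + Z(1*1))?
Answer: -3115/16886412 ≈ -0.00018447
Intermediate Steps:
Z(p) = 3/3115 (Z(p) = 3/(7*(135 + 310)) = (3/7)/445 = (3/7)*(1/445) = 3/3115)
1/(-5421 + Z(1*1)) = 1/(-5421 + 3/3115) = 1/(-16886412/3115) = -3115/16886412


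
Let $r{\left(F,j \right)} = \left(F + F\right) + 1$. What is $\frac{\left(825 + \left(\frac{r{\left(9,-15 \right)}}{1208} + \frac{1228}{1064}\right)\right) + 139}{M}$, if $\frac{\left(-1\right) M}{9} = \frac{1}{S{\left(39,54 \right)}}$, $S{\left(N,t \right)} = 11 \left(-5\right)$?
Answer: $\frac{8528742805}{1445976} \approx 5898.3$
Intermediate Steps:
$S{\left(N,t \right)} = -55$
$r{\left(F,j \right)} = 1 + 2 F$ ($r{\left(F,j \right)} = 2 F + 1 = 1 + 2 F$)
$M = \frac{9}{55}$ ($M = - \frac{9}{-55} = \left(-9\right) \left(- \frac{1}{55}\right) = \frac{9}{55} \approx 0.16364$)
$\frac{\left(825 + \left(\frac{r{\left(9,-15 \right)}}{1208} + \frac{1228}{1064}\right)\right) + 139}{M} = \frac{\left(825 + \left(\frac{1 + 2 \cdot 9}{1208} + \frac{1228}{1064}\right)\right) + 139}{\frac{9}{55}} = \left(\left(825 + \left(\left(1 + 18\right) \frac{1}{1208} + 1228 \cdot \frac{1}{1064}\right)\right) + 139\right) \frac{55}{9} = \left(\left(825 + \left(19 \cdot \frac{1}{1208} + \frac{307}{266}\right)\right) + 139\right) \frac{55}{9} = \left(\left(825 + \left(\frac{19}{1208} + \frac{307}{266}\right)\right) + 139\right) \frac{55}{9} = \left(\left(825 + \frac{187955}{160664}\right) + 139\right) \frac{55}{9} = \left(\frac{132735755}{160664} + 139\right) \frac{55}{9} = \frac{155068051}{160664} \cdot \frac{55}{9} = \frac{8528742805}{1445976}$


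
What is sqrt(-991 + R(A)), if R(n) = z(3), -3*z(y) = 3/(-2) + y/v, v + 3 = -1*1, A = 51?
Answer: I*sqrt(3961)/2 ≈ 31.468*I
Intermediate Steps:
v = -4 (v = -3 - 1*1 = -3 - 1 = -4)
z(y) = 1/2 + y/12 (z(y) = -(3/(-2) + y/(-4))/3 = -(3*(-1/2) + y*(-1/4))/3 = -(-3/2 - y/4)/3 = 1/2 + y/12)
R(n) = 3/4 (R(n) = 1/2 + (1/12)*3 = 1/2 + 1/4 = 3/4)
sqrt(-991 + R(A)) = sqrt(-991 + 3/4) = sqrt(-3961/4) = I*sqrt(3961)/2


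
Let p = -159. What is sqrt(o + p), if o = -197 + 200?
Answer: 2*I*sqrt(39) ≈ 12.49*I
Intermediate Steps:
o = 3
sqrt(o + p) = sqrt(3 - 159) = sqrt(-156) = 2*I*sqrt(39)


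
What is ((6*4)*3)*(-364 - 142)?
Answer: -36432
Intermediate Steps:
((6*4)*3)*(-364 - 142) = (24*3)*(-506) = 72*(-506) = -36432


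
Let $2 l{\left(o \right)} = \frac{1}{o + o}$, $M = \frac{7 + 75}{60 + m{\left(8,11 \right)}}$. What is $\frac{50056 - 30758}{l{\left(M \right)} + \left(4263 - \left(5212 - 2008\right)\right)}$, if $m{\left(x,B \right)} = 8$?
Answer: $\frac{1582436}{86855} \approx 18.219$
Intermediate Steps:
$M = \frac{41}{34}$ ($M = \frac{7 + 75}{60 + 8} = \frac{82}{68} = 82 \cdot \frac{1}{68} = \frac{41}{34} \approx 1.2059$)
$l{\left(o \right)} = \frac{1}{4 o}$ ($l{\left(o \right)} = \frac{1}{2 \left(o + o\right)} = \frac{1}{2 \cdot 2 o} = \frac{\frac{1}{2} \frac{1}{o}}{2} = \frac{1}{4 o}$)
$\frac{50056 - 30758}{l{\left(M \right)} + \left(4263 - \left(5212 - 2008\right)\right)} = \frac{50056 - 30758}{\frac{1}{4 \cdot \frac{41}{34}} + \left(4263 - \left(5212 - 2008\right)\right)} = \frac{19298}{\frac{1}{4} \cdot \frac{34}{41} + \left(4263 - 3204\right)} = \frac{19298}{\frac{17}{82} + \left(4263 - 3204\right)} = \frac{19298}{\frac{17}{82} + 1059} = \frac{19298}{\frac{86855}{82}} = 19298 \cdot \frac{82}{86855} = \frac{1582436}{86855}$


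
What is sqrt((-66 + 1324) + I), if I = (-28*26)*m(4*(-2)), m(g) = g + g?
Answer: 3*sqrt(1434) ≈ 113.60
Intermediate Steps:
m(g) = 2*g
I = 11648 (I = (-28*26)*(2*(4*(-2))) = -1456*(-8) = -728*(-16) = 11648)
sqrt((-66 + 1324) + I) = sqrt((-66 + 1324) + 11648) = sqrt(1258 + 11648) = sqrt(12906) = 3*sqrt(1434)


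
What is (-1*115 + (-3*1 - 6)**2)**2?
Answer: 1156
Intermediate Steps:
(-1*115 + (-3*1 - 6)**2)**2 = (-115 + (-3 - 6)**2)**2 = (-115 + (-9)**2)**2 = (-115 + 81)**2 = (-34)**2 = 1156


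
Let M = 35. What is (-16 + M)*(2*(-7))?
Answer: -266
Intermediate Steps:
(-16 + M)*(2*(-7)) = (-16 + 35)*(2*(-7)) = 19*(-14) = -266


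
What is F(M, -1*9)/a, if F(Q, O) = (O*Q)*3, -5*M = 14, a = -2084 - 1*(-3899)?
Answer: 126/3025 ≈ 0.041653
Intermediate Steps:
a = 1815 (a = -2084 + 3899 = 1815)
M = -14/5 (M = -1/5*14 = -14/5 ≈ -2.8000)
F(Q, O) = 3*O*Q
F(M, -1*9)/a = (3*(-1*9)*(-14/5))/1815 = (3*(-9)*(-14/5))*(1/1815) = (378/5)*(1/1815) = 126/3025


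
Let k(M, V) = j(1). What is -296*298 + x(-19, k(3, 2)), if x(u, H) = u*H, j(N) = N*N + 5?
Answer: -88322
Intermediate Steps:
j(N) = 5 + N² (j(N) = N² + 5 = 5 + N²)
k(M, V) = 6 (k(M, V) = 5 + 1² = 5 + 1 = 6)
x(u, H) = H*u
-296*298 + x(-19, k(3, 2)) = -296*298 + 6*(-19) = -88208 - 114 = -88322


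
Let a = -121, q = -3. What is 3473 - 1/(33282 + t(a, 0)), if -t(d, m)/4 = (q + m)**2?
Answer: 115463357/33246 ≈ 3473.0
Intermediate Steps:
t(d, m) = -4*(-3 + m)**2
3473 - 1/(33282 + t(a, 0)) = 3473 - 1/(33282 - 4*(-3 + 0)**2) = 3473 - 1/(33282 - 4*(-3)**2) = 3473 - 1/(33282 - 4*9) = 3473 - 1/(33282 - 36) = 3473 - 1/33246 = 115463357/33246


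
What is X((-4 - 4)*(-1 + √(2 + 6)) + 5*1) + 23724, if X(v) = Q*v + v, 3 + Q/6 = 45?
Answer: 27013 - 4048*√2 ≈ 21288.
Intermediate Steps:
Q = 252 (Q = -18 + 6*45 = -18 + 270 = 252)
X(v) = 253*v (X(v) = 252*v + v = 253*v)
X((-4 - 4)*(-1 + √(2 + 6)) + 5*1) + 23724 = 253*((-4 - 4)*(-1 + √(2 + 6)) + 5*1) + 23724 = 253*(-8*(-1 + √8) + 5) + 23724 = 253*(-8*(-1 + 2*√2) + 5) + 23724 = 253*((8 - 16*√2) + 5) + 23724 = 253*(13 - 16*√2) + 23724 = (3289 - 4048*√2) + 23724 = 27013 - 4048*√2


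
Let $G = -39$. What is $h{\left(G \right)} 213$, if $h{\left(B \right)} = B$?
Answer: $-8307$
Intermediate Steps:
$h{\left(G \right)} 213 = \left(-39\right) 213 = -8307$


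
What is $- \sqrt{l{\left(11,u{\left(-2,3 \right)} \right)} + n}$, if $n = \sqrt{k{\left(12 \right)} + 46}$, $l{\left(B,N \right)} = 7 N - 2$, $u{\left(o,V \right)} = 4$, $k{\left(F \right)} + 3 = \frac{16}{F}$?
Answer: $- \frac{\sqrt{234 + 3 \sqrt{399}}}{3} \approx -5.7147$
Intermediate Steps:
$k{\left(F \right)} = -3 + \frac{16}{F}$
$l{\left(B,N \right)} = -2 + 7 N$
$n = \frac{\sqrt{399}}{3}$ ($n = \sqrt{\left(-3 + \frac{16}{12}\right) + 46} = \sqrt{\left(-3 + 16 \cdot \frac{1}{12}\right) + 46} = \sqrt{\left(-3 + \frac{4}{3}\right) + 46} = \sqrt{- \frac{5}{3} + 46} = \sqrt{\frac{133}{3}} = \frac{\sqrt{399}}{3} \approx 6.6583$)
$- \sqrt{l{\left(11,u{\left(-2,3 \right)} \right)} + n} = - \sqrt{\left(-2 + 7 \cdot 4\right) + \frac{\sqrt{399}}{3}} = - \sqrt{\left(-2 + 28\right) + \frac{\sqrt{399}}{3}} = - \sqrt{26 + \frac{\sqrt{399}}{3}}$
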